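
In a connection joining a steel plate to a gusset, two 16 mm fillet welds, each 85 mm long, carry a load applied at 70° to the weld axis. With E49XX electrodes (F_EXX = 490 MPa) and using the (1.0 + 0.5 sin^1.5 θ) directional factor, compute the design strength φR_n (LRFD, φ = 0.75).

φR_n ≈ 617 kN

t_e = 0.707 × 16 = 11.31 mm; A_we = 11.31 × 170 = 1923 mm².
Directional factor: 1.0 + 0.5 sin^1.5(70°) = 1.455.
F_nw = 0.6 × 490 × 1.455 = 427.9 MPa.
φR_n = 0.75 × 427.9 × 1923 × 10⁻³ = 617.2 kN.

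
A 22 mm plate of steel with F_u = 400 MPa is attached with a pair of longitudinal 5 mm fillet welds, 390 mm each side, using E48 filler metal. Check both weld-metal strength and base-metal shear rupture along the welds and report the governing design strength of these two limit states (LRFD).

E48XX → F_EXX = 480 MPa.
t_e = 0.707 × 5 = 3.535 mm; L = 780 mm.
Weld metal: φR_n = 0.75 × 0.6 × 480 × 3.535 × 780 × 10⁻³ = 595.6 kN.
Base metal (shear rupture): φR_n = 0.75 × 0.6 × 400 × 22 × 780 × 10⁻³ = 3089 kN.
Governing: weld metal.

φR_n ≈ 596 kN (weld metal governs)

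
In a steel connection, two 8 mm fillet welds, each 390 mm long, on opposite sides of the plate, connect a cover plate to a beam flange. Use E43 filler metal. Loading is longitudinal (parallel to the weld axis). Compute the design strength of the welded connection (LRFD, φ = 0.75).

φR_n ≈ 854 kN

E43XX → F_EXX = 430 MPa.
Effective throat t_e = 0.707 × 8 = 5.656 mm.
Total length L = 780 mm; A_we = 5.656 × 780 = 4412 mm².
F_nw = 0.6 F_EXX = 0.6 × 430 = 258 MPa.
φR_n = 0.75 × 258 × 4412 × 10⁻³ = 853.7 kN.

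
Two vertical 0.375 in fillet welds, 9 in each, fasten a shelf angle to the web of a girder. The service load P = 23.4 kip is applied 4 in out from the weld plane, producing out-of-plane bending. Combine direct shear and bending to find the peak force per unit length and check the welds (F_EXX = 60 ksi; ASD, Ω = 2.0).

f_max ≈ 3.7 kip/in; adequate

L_w = 2 × 9 = 18 in; section modulus (unit throat) S = 2 × L²/6 = 27 in².
Direct shear f_v = P/L_w = 23.4/18 = 1.3 kip/in.
Moment M = P × e = 23.4 × 4 = 93.6 kip·in; bending f_b = M/S = 3.467 kip/in.
f_max = √(f_v² + f_b²) = √(1.3² + 3.467²) = 3.702 kip/in.
r_n/Ω = (1/2.0) × 0.6 × 60 × (0.707 × 0.375) = 4.772 kip/in → adequate.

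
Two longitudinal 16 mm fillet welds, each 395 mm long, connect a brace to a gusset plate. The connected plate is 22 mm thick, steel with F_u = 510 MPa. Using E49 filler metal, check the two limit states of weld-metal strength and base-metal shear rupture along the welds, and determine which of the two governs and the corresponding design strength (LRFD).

E49XX → F_EXX = 490 MPa.
t_e = 0.707 × 16 = 11.31 mm; L = 790 mm.
Weld metal: φR_n = 0.75 × 0.6 × 490 × 11.31 × 790 × 10⁻³ = 1970 kN.
Base metal (shear rupture): φR_n = 0.75 × 0.6 × 510 × 22 × 790 × 10⁻³ = 3989 kN.
Governing: weld metal.

φR_n ≈ 1970 kN (weld metal governs)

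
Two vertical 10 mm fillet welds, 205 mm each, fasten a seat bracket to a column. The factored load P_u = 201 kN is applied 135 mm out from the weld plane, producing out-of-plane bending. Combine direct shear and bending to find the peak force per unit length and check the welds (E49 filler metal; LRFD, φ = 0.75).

f_max ≈ 2000 N/mm; NOT adequate

E49XX → F_EXX = 490 MPa.
L_w = 2 × 205 = 410 mm; section modulus (unit throat) S = 2 × L²/6 = 14010 mm².
Direct shear f_v = P/L_w = 201×10³/410 = 490.2 N/mm.
Moment M = P × e = 201×10³ × 135 = 27135000 N·mm; bending f_b = M/S = 1937 N/mm.
f_max = √(f_v² + f_b²) = √(490.2² + 1937²) = 1998 N/mm.
φr_n = 0.75 × 0.6 × 490 × (0.707 × 10) = 1559 N/mm → NOT adequate.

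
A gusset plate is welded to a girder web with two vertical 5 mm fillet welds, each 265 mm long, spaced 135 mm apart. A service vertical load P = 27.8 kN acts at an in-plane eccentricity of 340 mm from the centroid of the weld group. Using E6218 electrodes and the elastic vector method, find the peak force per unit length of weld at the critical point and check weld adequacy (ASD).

f_max ≈ 282 N/mm; adequate

E62XX → F_EXX = 620 MPa.
Total weld length L_w = 530 mm. Treat welds as unit-width lines.
Polar moment about centroid: J = 2[d³/12 + d(b/2)²] = 2[265³/12 + 265×67.5²] = 5516000 mm³.
Direct shear f_v = P/L_w = 27.8×10³ / 530 = 52.45 N/mm (vertical).
Torsion M = P·e = 27.8×10³ × 340 = 9452000 N·mm.
Critical point at (x, y) = (67.5, 132.5) from centroid. f_tx = M·y/J = 227 N/mm; f_ty = M·x/J = 115.7 N/mm.
Resultant f_max = √[f_tx² + (f_v + f_ty)²] = √[227² + (52.45 + 115.7)²] = 282.5 N/mm.
Capacity per unit length: r_n/Ω = (1/2.0) × 0.6 × 620 × (0.707 × 5) = 657.5 N/mm.
282.5 ≤ 657.5 → adequate.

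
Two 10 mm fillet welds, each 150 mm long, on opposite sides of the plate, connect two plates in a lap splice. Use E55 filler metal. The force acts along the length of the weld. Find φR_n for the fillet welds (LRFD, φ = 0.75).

E55XX → F_EXX = 550 MPa.
Effective throat t_e = 0.707 × 10 = 7.07 mm.
Total length L = 300 mm; A_we = 7.07 × 300 = 2121 mm².
F_nw = 0.6 F_EXX = 0.6 × 550 = 330 MPa.
φR_n = 0.75 × 330 × 2121 × 10⁻³ = 524.9 kN.

φR_n ≈ 525 kN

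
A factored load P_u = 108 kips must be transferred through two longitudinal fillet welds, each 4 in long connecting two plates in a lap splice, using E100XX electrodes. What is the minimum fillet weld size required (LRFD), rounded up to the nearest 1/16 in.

w = 7/16 in

E100XX → F_EXX = 100 ksi.
Total weld length L = 8 in.
Required throat t_e = P_u / (φ × 0.6 F_EXX × L) = 108 / (0.75 × 0.6 × 100 × 8) = 0.3 in.
Required leg w = t_e / 0.707 = 0.4243 in → use 7/16 in.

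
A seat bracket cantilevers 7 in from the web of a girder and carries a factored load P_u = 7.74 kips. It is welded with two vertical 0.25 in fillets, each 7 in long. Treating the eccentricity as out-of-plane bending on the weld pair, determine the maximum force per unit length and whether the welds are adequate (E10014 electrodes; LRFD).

f_max ≈ 3.36 kip/in; adequate

E100XX → F_EXX = 100 ksi.
L_w = 2 × 7 = 14 in; section modulus (unit throat) S = 2 × L²/6 = 16.33 in².
Direct shear f_v = P/L_w = 7.74/14 = 0.5529 kip/in.
Moment M = P × e = 7.74 × 7 = 54.18 kip·in; bending f_b = M/S = 3.317 kip/in.
f_max = √(f_v² + f_b²) = √(0.5529² + 3.317²) = 3.363 kip/in.
φr_n = 0.75 × 0.6 × 100 × (0.707 × 0.25) = 7.954 kip/in → adequate.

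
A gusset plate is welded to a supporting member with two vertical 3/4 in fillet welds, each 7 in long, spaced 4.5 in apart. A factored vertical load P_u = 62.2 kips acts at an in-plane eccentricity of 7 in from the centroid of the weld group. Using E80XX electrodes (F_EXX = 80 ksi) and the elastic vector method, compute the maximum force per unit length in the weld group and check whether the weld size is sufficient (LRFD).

Total weld length L_w = 14 in. Treat welds as unit-width lines.
Polar moment about centroid: J = 2[d³/12 + d(b/2)²] = 2[7³/12 + 7×2.25²] = 128 in³.
Direct shear f_v = P/L_w = 62.2 / 14 = 4.443 kip/in (vertical).
Torsion M = P·e = 62.2 × 7 = 435.4 kip·in.
Critical point at (x, y) = (2.25, 3.5) from centroid. f_tx = M·y/J = 11.9 kip/in; f_ty = M·x/J = 7.651 kip/in.
Resultant f_max = √[f_tx² + (f_v + f_ty)²] = √[11.9² + (4.443 + 7.651)²] = 16.97 kip/in.
Capacity per unit length: φr_n = 0.75 × 0.6 × 80 × (0.707 × 0.75) = 19.09 kip/in.
16.97 ≤ 19.09 → adequate.

f_max ≈ 17 kip/in; adequate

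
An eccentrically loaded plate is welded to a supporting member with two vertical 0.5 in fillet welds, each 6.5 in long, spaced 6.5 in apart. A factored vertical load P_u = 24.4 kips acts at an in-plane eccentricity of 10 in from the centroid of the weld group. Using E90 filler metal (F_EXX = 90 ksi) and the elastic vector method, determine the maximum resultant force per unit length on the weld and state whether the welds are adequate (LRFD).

Total weld length L_w = 13 in. Treat welds as unit-width lines.
Polar moment about centroid: J = 2[d³/12 + d(b/2)²] = 2[6.5³/12 + 6.5×3.25²] = 183.1 in³.
Direct shear f_v = P/L_w = 24.4 / 13 = 1.877 kip/in (vertical).
Torsion M = P·e = 24.4 × 10 = 244 kip·in.
Critical point at (x, y) = (3.25, 3.25) from centroid. f_tx = M·y/J = 4.331 kip/in; f_ty = M·x/J = 4.331 kip/in.
Resultant f_max = √[f_tx² + (f_v + f_ty)²] = √[4.331² + (1.877 + 4.331)²] = 7.57 kip/in.
Capacity per unit length: φr_n = 0.75 × 0.6 × 90 × (0.707 × 0.5) = 14.32 kip/in.
7.57 ≤ 14.32 → adequate.

f_max ≈ 7.57 kip/in; adequate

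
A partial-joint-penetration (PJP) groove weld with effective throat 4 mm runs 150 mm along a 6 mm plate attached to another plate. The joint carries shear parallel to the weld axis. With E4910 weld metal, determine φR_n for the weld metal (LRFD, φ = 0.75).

φR_n ≈ 132 kN

E49XX → F_EXX = 490 MPa.
Effective throat (given) t_e = 4 mm.
A_we = 4 × 150 = 600 mm².
F_nw = 0.6 F_EXX = 294 MPa.
φR_n = 0.75 × 294 × 600 × 10⁻³ = 132.3 kN.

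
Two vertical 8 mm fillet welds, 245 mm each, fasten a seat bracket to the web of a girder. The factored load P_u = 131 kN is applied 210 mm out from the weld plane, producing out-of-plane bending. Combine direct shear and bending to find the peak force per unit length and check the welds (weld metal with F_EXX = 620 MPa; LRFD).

L_w = 2 × 245 = 490 mm; section modulus (unit throat) S = 2 × L²/6 = 20010 mm².
Direct shear f_v = P/L_w = 131×10³/490 = 267.3 N/mm.
Moment M = P × e = 131×10³ × 210 = 27510000 N·mm; bending f_b = M/S = 1375 N/mm.
f_max = √(f_v² + f_b²) = √(267.3² + 1375²) = 1401 N/mm.
φr_n = 0.75 × 0.6 × 620 × (0.707 × 8) = 1578 N/mm → adequate.

f_max ≈ 1400 N/mm; adequate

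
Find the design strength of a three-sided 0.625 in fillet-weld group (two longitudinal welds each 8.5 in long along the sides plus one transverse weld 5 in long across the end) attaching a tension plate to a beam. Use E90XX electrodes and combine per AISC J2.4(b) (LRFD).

φR_n ≈ 394 kips

E90XX → F_EXX = 90 ksi.
t_e = 0.707 × 0.625 = 0.4419 in.
R_nwl = 0.6 × 90 × 0.4419 × 17 = 405.6 kips (longitudinal, 2 welds).
R_nwt = 0.6 × 90 × 0.4419 × 5 = 119.3 kips (transverse, base value).
(i) R_nwl + R_nwt = 524.9 kips; (ii) 0.85 R_nwl + 1.5 R_nwt = 523.8 kips.
R_n = max = 524.9 kips [governs: (i)]; φR_n = 393.7 kips.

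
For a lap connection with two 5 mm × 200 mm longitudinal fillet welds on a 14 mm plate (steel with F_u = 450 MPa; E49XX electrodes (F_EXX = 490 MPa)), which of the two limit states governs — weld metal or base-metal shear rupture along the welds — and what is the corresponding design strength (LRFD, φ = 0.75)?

φR_n ≈ 312 kN (weld metal governs)

t_e = 0.707 × 5 = 3.535 mm; L = 400 mm.
Weld metal: φR_n = 0.75 × 0.6 × 490 × 3.535 × 400 × 10⁻³ = 311.8 kN.
Base metal (shear rupture): φR_n = 0.75 × 0.6 × 450 × 14 × 400 × 10⁻³ = 1134 kN.
Governing: weld metal.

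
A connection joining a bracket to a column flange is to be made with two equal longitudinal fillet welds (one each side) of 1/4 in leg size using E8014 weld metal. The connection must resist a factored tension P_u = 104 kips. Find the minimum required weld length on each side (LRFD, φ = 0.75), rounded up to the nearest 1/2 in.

E80XX → F_EXX = 80 ksi.
Throat t_e = 0.707 × 0.25 = 0.1767 in.
φr_n = 0.75 × 0.6 × 80 × 0.1767 = 6.363 kips/in.
L_req = P_u / φr_n = 104 / 6.363 = 16.34 in total.
Per side: 16.34 / 2 = 8.172 in.
Round up → use L = 8.5 in on each side.

L = 8.5 in on each side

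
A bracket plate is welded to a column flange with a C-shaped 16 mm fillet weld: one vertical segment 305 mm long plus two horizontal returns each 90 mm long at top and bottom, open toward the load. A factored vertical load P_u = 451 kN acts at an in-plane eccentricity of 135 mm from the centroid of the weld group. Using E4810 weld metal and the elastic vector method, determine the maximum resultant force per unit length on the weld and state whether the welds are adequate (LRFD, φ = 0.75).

E48XX → F_EXX = 480 MPa.
Total weld length L_w = 485 mm. Treat welds as unit-width lines.
Centroid: x̄ = 2×90×45 / 485 = 16.7 mm from the vertical weld.
Polar moment about centroid: J = I_x + I_y = [305³/12 + 2×90×152.5²] + [305×16.7² + 2(90³/12 + 90×28.3²)] = 6901000 mm³.
Direct shear f_v = P/L_w = 451×10³ / 485 = 929.9 N/mm (vertical).
Torsion M = P·e = 451×10³ × 135 = 60885000 N·mm.
Critical point at (x, y) = (73.3, 152.5) from centroid. f_tx = M·y/J = 1345 N/mm; f_ty = M·x/J = 646.7 N/mm.
Resultant f_max = √[f_tx² + (f_v + f_ty)²] = √[1345² + (929.9 + 646.7)²] = 2073 N/mm.
Capacity per unit length: φr_n = 0.75 × 0.6 × 480 × (0.707 × 16) = 2443 N/mm.
2073 ≤ 2443 → adequate.

f_max ≈ 2070 N/mm; adequate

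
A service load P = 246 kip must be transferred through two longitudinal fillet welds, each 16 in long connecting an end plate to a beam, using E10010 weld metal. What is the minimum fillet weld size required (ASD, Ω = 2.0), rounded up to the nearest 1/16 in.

E100XX → F_EXX = 100 ksi.
Total weld length L = 32 in.
Required throat t_e = P × Ω / (0.6 F_EXX × L) = 246 × 2.0 / (0.6 × 100 × 32) = 0.2562 in.
Required leg w = t_e / 0.707 = 0.3624 in → use 3/8 in.

w = 3/8 in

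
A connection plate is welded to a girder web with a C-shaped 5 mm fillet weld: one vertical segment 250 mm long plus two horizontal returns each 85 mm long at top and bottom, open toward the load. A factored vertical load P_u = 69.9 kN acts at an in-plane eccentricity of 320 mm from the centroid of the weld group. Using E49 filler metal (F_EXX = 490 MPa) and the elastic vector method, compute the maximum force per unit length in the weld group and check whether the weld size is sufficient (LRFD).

Total weld length L_w = 420 mm. Treat welds as unit-width lines.
Centroid: x̄ = 2×85×42.5 / 420 = 17.2 mm from the vertical weld.
Polar moment about centroid: J = I_x + I_y = [250³/12 + 2×85×125²] + [250×17.2² + 2(85³/12 + 85×25.3²)] = 4243000 mm³.
Direct shear f_v = P/L_w = 69.9×10³ / 420 = 166.4 N/mm (vertical).
Torsion M = P·e = 69.9×10³ × 320 = 22368000 N·mm.
Critical point at (x, y) = (67.8, 125) from centroid. f_tx = M·y/J = 658.9 N/mm; f_ty = M·x/J = 357.4 N/mm.
Resultant f_max = √[f_tx² + (f_v + f_ty)²] = √[658.9² + (166.4 + 357.4)²] = 841.7 N/mm.
Capacity per unit length: φr_n = 0.75 × 0.6 × 490 × (0.707 × 5) = 779.5 N/mm.
841.7 > 779.5 → NOT adequate.

f_max ≈ 842 N/mm; NOT adequate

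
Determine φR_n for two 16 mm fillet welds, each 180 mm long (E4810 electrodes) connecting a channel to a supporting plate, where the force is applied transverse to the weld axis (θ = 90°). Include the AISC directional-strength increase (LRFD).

φR_n ≈ 1320 kN

E48XX → F_EXX = 480 MPa.
t_e = 0.707 × 16 = 11.31 mm; A_we = 11.31 × 360 = 4072 mm².
Directional factor: 1.0 + 0.5 sin^1.5(90°) = 1.5.
F_nw = 0.6 × 480 × 1.5 = 432 MPa.
φR_n = 0.75 × 432 × 4072 × 10⁻³ = 1319 kN.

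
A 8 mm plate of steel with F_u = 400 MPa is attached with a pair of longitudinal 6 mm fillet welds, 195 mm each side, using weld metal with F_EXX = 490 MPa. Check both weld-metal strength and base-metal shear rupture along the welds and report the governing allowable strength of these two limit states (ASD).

t_e = 0.707 × 6 = 4.242 mm; L = 390 mm.
Weld metal: R_n/Ω = (1/2.0) × 0.6 × 490 × 4.242 × 390 × 10⁻³ = 243.2 kN.
Base metal (shear rupture): R_n/Ω = (1/2.0) × 0.6 × 400 × 8 × 390 × 10⁻³ = 374.4 kN.
Governing: weld metal.

R_n/Ω ≈ 243 kN (weld metal governs)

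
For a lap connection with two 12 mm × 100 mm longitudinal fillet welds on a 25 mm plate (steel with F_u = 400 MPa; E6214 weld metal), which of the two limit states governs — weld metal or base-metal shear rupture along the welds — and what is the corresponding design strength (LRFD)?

φR_n ≈ 473 kN (weld metal governs)

E62XX → F_EXX = 620 MPa.
t_e = 0.707 × 12 = 8.484 mm; L = 200 mm.
Weld metal: φR_n = 0.75 × 0.6 × 620 × 8.484 × 200 × 10⁻³ = 473.4 kN.
Base metal (shear rupture): φR_n = 0.75 × 0.6 × 400 × 25 × 200 × 10⁻³ = 900 kN.
Governing: weld metal.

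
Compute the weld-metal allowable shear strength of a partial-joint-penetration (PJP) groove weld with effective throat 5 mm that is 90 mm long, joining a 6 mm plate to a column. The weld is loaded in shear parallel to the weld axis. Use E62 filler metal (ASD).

E62XX → F_EXX = 620 MPa.
Effective throat (given) t_e = 5 mm.
A_we = 5 × 90 = 450 mm².
F_nw = 0.6 F_EXX = 372 MPa.
R_n/Ω = (372 × 450) / 2.0 × 10⁻³ = 83.7 kN.

R_n/Ω ≈ 83.7 kN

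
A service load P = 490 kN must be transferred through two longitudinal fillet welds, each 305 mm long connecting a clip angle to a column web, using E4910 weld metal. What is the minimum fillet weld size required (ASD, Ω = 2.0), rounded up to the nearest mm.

E49XX → F_EXX = 490 MPa.
Total weld length L = 610 mm.
Required throat t_e = P × Ω / (0.6 F_EXX × L) = 490 × 2.0 / (0.6 × 490 × 610 × 10⁻³) = 5.464 mm.
Required leg w = t_e / 0.707 = 7.729 mm → use 8 mm.

w = 8 mm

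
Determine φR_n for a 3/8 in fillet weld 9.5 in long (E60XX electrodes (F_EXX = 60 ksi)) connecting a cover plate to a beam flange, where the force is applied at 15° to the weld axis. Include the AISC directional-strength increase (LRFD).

φR_n ≈ 72.5 kip

t_e = 0.707 × 0.375 = 0.2651 in; A_we = 0.2651 × 9.5 = 2.519 in².
Directional factor: 1.0 + 0.5 sin^1.5(15°) = 1.066.
F_nw = 0.6 × 60 × 1.066 = 38.37 ksi.
φR_n = 0.75 × 38.37 × 2.519 = 72.48 kip.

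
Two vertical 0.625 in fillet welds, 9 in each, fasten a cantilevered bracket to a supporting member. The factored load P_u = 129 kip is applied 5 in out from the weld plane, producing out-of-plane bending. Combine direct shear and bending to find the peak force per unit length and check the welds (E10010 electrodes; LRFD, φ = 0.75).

f_max ≈ 24.9 kip/in; NOT adequate

E100XX → F_EXX = 100 ksi.
L_w = 2 × 9 = 18 in; section modulus (unit throat) S = 2 × L²/6 = 27 in².
Direct shear f_v = P/L_w = 129/18 = 7.167 kip/in.
Moment M = P × e = 129 × 5 = 645 kip·in; bending f_b = M/S = 23.89 kip/in.
f_max = √(f_v² + f_b²) = √(7.167² + 23.89²) = 24.94 kip/in.
φr_n = 0.75 × 0.6 × 100 × (0.707 × 0.625) = 19.88 kip/in → NOT adequate.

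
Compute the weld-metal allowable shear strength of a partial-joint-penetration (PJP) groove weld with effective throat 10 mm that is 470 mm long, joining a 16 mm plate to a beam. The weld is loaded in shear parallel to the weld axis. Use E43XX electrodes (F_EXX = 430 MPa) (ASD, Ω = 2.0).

R_n/Ω ≈ 606 kN

Effective throat (given) t_e = 10 mm.
A_we = 10 × 470 = 4700 mm².
F_nw = 0.6 F_EXX = 258 MPa.
R_n/Ω = (258 × 4700) / 2.0 × 10⁻³ = 606.3 kN.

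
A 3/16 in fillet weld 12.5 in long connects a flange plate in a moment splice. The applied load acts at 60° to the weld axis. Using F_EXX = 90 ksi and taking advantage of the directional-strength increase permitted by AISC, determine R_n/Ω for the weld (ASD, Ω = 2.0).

t_e = 0.707 × 0.1875 = 0.1326 in; A_we = 0.1326 × 12.5 = 1.657 in².
Directional factor: 1.0 + 0.5 sin^1.5(60°) = 1.403.
F_nw = 0.6 × 90 × 1.403 = 75.76 ksi.
R_n/Ω = (75.76 × 1.657) / 2.0 = 62.77 kip.

R_n/Ω ≈ 62.8 kip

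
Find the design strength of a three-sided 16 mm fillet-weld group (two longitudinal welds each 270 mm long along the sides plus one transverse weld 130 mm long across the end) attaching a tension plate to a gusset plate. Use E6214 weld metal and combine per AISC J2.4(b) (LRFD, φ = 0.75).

E62XX → F_EXX = 620 MPa.
t_e = 0.707 × 16 = 11.31 mm.
R_nwl = 0.6 × 620 × 11.31 × 540 × 10⁻³ = 2272 kN (longitudinal, 2 welds).
R_nwt = 0.6 × 620 × 11.31 × 130 × 10⁻³ = 547 kN (transverse, base value).
(i) R_nwl + R_nwt = 2819 kN; (ii) 0.85 R_nwl + 1.5 R_nwt = 2752 kN.
R_n = max = 2819 kN [governs: (i)]; φR_n = 2115 kN.

φR_n ≈ 2110 kN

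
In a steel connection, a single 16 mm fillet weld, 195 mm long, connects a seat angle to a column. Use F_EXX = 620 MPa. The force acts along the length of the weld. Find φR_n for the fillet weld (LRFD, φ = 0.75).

φR_n ≈ 615 kN

Effective throat t_e = 0.707 × 16 = 11.31 mm.
Total length L = 195 mm; A_we = 11.31 × 195 = 2206 mm².
F_nw = 0.6 F_EXX = 0.6 × 620 = 372 MPa.
φR_n = 0.75 × 372 × 2206 × 10⁻³ = 615.4 kN.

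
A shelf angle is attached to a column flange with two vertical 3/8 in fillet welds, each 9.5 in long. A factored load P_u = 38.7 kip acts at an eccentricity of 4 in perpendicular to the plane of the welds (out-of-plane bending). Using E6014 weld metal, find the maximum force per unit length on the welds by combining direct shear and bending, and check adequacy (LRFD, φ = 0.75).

f_max ≈ 5.53 kip/in; adequate

E60XX → F_EXX = 60 ksi.
L_w = 2 × 9.5 = 19 in; section modulus (unit throat) S = 2 × L²/6 = 30.08 in².
Direct shear f_v = P/L_w = 38.7/19 = 2.037 kip/in.
Moment M = P × e = 38.7 × 4 = 154.8 kip·in; bending f_b = M/S = 5.146 kip/in.
f_max = √(f_v² + f_b²) = √(2.037² + 5.146²) = 5.534 kip/in.
φr_n = 0.75 × 0.6 × 60 × (0.707 × 0.375) = 7.158 kip/in → adequate.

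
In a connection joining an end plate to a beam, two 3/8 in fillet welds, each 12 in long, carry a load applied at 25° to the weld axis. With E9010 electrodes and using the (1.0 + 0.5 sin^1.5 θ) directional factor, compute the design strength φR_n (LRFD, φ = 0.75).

φR_n ≈ 293 kip

E90XX → F_EXX = 90 ksi.
t_e = 0.707 × 0.375 = 0.2651 in; A_we = 0.2651 × 24 = 6.363 in².
Directional factor: 1.0 + 0.5 sin^1.5(25°) = 1.137.
F_nw = 0.6 × 90 × 1.137 = 61.42 ksi.
φR_n = 0.75 × 61.42 × 6.363 = 293.1 kip.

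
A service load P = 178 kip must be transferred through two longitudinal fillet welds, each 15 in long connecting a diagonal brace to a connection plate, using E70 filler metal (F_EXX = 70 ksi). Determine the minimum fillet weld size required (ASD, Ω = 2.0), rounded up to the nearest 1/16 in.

w = 7/16 in

Total weld length L = 30 in.
Required throat t_e = P × Ω / (0.6 F_EXX × L) = 178 × 2.0 / (0.6 × 70 × 30) = 0.2825 in.
Required leg w = t_e / 0.707 = 0.3996 in → use 7/16 in.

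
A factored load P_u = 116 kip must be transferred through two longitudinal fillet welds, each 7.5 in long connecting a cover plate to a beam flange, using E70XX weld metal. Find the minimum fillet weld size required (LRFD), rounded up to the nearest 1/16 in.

E70XX → F_EXX = 70 ksi.
Total weld length L = 15 in.
Required throat t_e = P_u / (φ × 0.6 F_EXX × L) = 116 / (0.75 × 0.6 × 70 × 15) = 0.2455 in.
Required leg w = t_e / 0.707 = 0.3472 in → use 3/8 in.

w = 3/8 in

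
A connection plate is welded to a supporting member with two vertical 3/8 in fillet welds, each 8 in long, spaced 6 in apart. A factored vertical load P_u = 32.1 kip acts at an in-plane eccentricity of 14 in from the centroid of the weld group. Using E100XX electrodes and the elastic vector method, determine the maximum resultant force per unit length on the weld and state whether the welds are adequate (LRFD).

E100XX → F_EXX = 100 ksi.
Total weld length L_w = 16 in. Treat welds as unit-width lines.
Polar moment about centroid: J = 2[d³/12 + d(b/2)²] = 2[8³/12 + 8×3²] = 229.3 in³.
Direct shear f_v = P/L_w = 32.1 / 16 = 2.006 kip/in (vertical).
Torsion M = P·e = 32.1 × 14 = 449.4 kip·in.
Critical point at (x, y) = (3, 4) from centroid. f_tx = M·y/J = 7.838 kip/in; f_ty = M·x/J = 5.879 kip/in.
Resultant f_max = √[f_tx² + (f_v + f_ty)²] = √[7.838² + (2.006 + 5.879)²] = 11.12 kip/in.
Capacity per unit length: φr_n = 0.75 × 0.6 × 100 × (0.707 × 0.375) = 11.93 kip/in.
11.12 ≤ 11.93 → adequate.

f_max ≈ 11.1 kip/in; adequate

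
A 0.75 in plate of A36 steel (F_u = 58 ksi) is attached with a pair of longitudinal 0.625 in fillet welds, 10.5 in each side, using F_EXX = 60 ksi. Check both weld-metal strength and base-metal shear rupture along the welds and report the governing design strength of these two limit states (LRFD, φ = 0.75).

φR_n ≈ 251 kips (weld metal governs)

t_e = 0.707 × 0.625 = 0.4419 in; L = 21 in.
Weld metal: φR_n = 0.75 × 0.6 × 60 × 0.4419 × 21 = 250.5 kips.
Base metal (shear rupture): φR_n = 0.75 × 0.6 × 58 × 0.75 × 21 = 411.1 kips.
Governing: weld metal.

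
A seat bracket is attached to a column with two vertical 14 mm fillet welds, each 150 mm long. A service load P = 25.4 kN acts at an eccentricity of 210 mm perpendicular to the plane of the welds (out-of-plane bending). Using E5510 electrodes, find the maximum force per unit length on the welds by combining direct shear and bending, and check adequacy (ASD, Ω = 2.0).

E55XX → F_EXX = 550 MPa.
L_w = 2 × 150 = 300 mm; section modulus (unit throat) S = 2 × L²/6 = 7500 mm².
Direct shear f_v = P/L_w = 25.4×10³/300 = 84.67 N/mm.
Moment M = P × e = 25.4×10³ × 210 = 5334000 N·mm; bending f_b = M/S = 711.2 N/mm.
f_max = √(f_v² + f_b²) = √(84.67² + 711.2²) = 716.2 N/mm.
r_n/Ω = (1/2.0) × 0.6 × 550 × (0.707 × 14) = 1633 N/mm → adequate.

f_max ≈ 716 N/mm; adequate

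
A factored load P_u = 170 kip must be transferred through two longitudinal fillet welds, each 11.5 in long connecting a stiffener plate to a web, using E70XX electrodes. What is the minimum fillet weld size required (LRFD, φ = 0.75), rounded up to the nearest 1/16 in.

w = 3/8 in

E70XX → F_EXX = 70 ksi.
Total weld length L = 23 in.
Required throat t_e = P_u / (φ × 0.6 F_EXX × L) = 170 / (0.75 × 0.6 × 70 × 23) = 0.2346 in.
Required leg w = t_e / 0.707 = 0.3319 in → use 3/8 in.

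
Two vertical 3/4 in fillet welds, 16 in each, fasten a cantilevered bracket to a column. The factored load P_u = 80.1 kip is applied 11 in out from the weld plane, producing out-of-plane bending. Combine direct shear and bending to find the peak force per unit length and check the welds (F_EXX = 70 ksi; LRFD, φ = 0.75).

f_max ≈ 10.6 kip/in; adequate

L_w = 2 × 16 = 32 in; section modulus (unit throat) S = 2 × L²/6 = 85.33 in².
Direct shear f_v = P/L_w = 80.1/32 = 2.503 kip/in.
Moment M = P × e = 80.1 × 11 = 881.1 kip·in; bending f_b = M/S = 10.33 kip/in.
f_max = √(f_v² + f_b²) = √(2.503² + 10.33²) = 10.62 kip/in.
φr_n = 0.75 × 0.6 × 70 × (0.707 × 0.75) = 16.7 kip/in → adequate.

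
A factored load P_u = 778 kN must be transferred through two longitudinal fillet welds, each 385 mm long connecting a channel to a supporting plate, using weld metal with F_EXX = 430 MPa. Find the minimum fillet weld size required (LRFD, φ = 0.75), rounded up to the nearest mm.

Total weld length L = 770 mm.
Required throat t_e = P_u / (φ × 0.6 F_EXX × L) = 778 / (0.75 × 0.6 × 430 × 770 × 10⁻³) = 5.222 mm.
Required leg w = t_e / 0.707 = 7.386 mm → use 8 mm.

w = 8 mm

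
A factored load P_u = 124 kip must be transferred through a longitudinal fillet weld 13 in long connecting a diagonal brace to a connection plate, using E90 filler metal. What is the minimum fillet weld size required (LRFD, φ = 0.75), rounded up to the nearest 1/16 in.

E90XX → F_EXX = 90 ksi.
Total weld length L = 13 in.
Required throat t_e = P_u / (φ × 0.6 F_EXX × L) = 124 / (0.75 × 0.6 × 90 × 13) = 0.2355 in.
Required leg w = t_e / 0.707 = 0.3331 in → use 3/8 in.

w = 3/8 in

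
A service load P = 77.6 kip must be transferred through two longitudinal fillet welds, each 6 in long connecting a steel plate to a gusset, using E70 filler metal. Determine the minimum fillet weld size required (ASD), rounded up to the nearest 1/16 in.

E70XX → F_EXX = 70 ksi.
Total weld length L = 12 in.
Required throat t_e = P × Ω / (0.6 F_EXX × L) = 77.6 × 2.0 / (0.6 × 70 × 12) = 0.3079 in.
Required leg w = t_e / 0.707 = 0.4356 in → use 7/16 in.

w = 7/16 in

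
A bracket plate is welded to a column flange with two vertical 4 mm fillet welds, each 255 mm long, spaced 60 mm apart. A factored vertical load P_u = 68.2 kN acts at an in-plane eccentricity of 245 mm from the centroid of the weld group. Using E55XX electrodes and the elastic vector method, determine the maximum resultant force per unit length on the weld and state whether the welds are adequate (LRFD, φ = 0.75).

f_max ≈ 722 N/mm; NOT adequate

E55XX → F_EXX = 550 MPa.
Total weld length L_w = 510 mm. Treat welds as unit-width lines.
Polar moment about centroid: J = 2[d³/12 + d(b/2)²] = 2[255³/12 + 255×30²] = 3223000 mm³.
Direct shear f_v = P/L_w = 68.2×10³ / 510 = 133.7 N/mm (vertical).
Torsion M = P·e = 68.2×10³ × 245 = 16709000 N·mm.
Critical point at (x, y) = (30, 127.5) from centroid. f_tx = M·y/J = 661.1 N/mm; f_ty = M·x/J = 155.6 N/mm.
Resultant f_max = √[f_tx² + (f_v + f_ty)²] = √[661.1² + (133.7 + 155.6)²] = 721.6 N/mm.
Capacity per unit length: φr_n = 0.75 × 0.6 × 550 × (0.707 × 4) = 699.9 N/mm.
721.6 > 699.9 → NOT adequate.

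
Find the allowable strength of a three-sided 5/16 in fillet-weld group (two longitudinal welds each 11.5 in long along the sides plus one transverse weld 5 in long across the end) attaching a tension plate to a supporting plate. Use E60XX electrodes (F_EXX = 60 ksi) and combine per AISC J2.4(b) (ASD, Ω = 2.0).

t_e = 0.707 × 0.3125 = 0.2209 in.
R_nwl = 0.6 × 60 × 0.2209 × 23 = 182.9 kip (longitudinal, 2 welds).
R_nwt = 0.6 × 60 × 0.2209 × 5 = 39.77 kip (transverse, base value).
(i) R_nwl + R_nwt = 222.7 kip; (ii) 0.85 R_nwl + 1.5 R_nwt = 215.1 kip.
R_n = max = 222.7 kip [governs: (i)]; R_n/Ω = 111.4 kip.

R_n/Ω ≈ 111 kip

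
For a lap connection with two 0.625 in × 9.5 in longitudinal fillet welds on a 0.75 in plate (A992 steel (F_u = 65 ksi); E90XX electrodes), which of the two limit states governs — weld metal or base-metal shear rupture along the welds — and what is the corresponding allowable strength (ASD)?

E90XX → F_EXX = 90 ksi.
t_e = 0.707 × 0.625 = 0.4419 in; L = 19 in.
Weld metal: R_n/Ω = (1/2.0) × 0.6 × 90 × 0.4419 × 19 = 226.7 kips.
Base metal (shear rupture): R_n/Ω = (1/2.0) × 0.6 × 65 × 0.75 × 19 = 277.9 kips.
Governing: weld metal.

R_n/Ω ≈ 227 kips (weld metal governs)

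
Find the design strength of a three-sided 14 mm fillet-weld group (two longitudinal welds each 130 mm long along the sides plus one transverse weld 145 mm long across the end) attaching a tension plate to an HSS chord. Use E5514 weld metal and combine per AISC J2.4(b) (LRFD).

E55XX → F_EXX = 550 MPa.
t_e = 0.707 × 14 = 9.898 mm.
R_nwl = 0.6 × 550 × 9.898 × 260 × 10⁻³ = 849.2 kN (longitudinal, 2 welds).
R_nwt = 0.6 × 550 × 9.898 × 145 × 10⁻³ = 473.6 kN (transverse, base value).
(i) R_nwl + R_nwt = 1323 kN; (ii) 0.85 R_nwl + 1.5 R_nwt = 1432 kN.
R_n = max = 1432 kN [governs: (ii)]; φR_n = 1074 kN.

φR_n ≈ 1070 kN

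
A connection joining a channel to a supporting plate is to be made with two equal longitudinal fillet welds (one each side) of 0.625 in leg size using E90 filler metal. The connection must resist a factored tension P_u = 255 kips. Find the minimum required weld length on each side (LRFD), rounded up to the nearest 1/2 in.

E90XX → F_EXX = 90 ksi.
Throat t_e = 0.707 × 0.625 = 0.4419 in.
φr_n = 0.75 × 0.6 × 90 × 0.4419 = 17.9 kips/in.
L_req = P_u / φr_n = 255 / 17.9 = 14.25 in total.
Per side: 14.25 / 2 = 7.125 in.
Round up → use L = 7.5 in on each side.

L = 7.5 in on each side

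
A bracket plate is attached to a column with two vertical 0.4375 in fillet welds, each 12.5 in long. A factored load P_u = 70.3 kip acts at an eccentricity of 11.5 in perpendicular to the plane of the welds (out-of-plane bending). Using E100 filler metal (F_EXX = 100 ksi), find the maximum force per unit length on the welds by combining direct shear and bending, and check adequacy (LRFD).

f_max ≈ 15.8 kip/in; NOT adequate

L_w = 2 × 12.5 = 25 in; section modulus (unit throat) S = 2 × L²/6 = 52.08 in².
Direct shear f_v = P/L_w = 70.3/25 = 2.812 kip/in.
Moment M = P × e = 70.3 × 11.5 = 808.45 kip·in; bending f_b = M/S = 15.52 kip/in.
f_max = √(f_v² + f_b²) = √(2.812² + 15.52²) = 15.77 kip/in.
φr_n = 0.75 × 0.6 × 100 × (0.707 × 0.4375) = 13.92 kip/in → NOT adequate.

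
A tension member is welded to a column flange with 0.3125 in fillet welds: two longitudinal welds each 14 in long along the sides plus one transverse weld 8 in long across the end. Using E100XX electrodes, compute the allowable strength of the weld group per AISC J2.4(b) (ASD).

E100XX → F_EXX = 100 ksi.
t_e = 0.707 × 0.3125 = 0.2209 in.
R_nwl = 0.6 × 100 × 0.2209 × 28 = 371.2 kip (longitudinal, 2 welds).
R_nwt = 0.6 × 100 × 0.2209 × 8 = 106 kip (transverse, base value).
(i) R_nwl + R_nwt = 477.2 kip; (ii) 0.85 R_nwl + 1.5 R_nwt = 474.6 kip.
R_n = max = 477.2 kip [governs: (i)]; R_n/Ω = 238.6 kip.

R_n/Ω ≈ 239 kip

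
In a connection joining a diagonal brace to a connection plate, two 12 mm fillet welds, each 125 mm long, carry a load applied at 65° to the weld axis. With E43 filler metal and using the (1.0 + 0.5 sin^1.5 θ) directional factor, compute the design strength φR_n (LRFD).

φR_n ≈ 587 kN

E43XX → F_EXX = 430 MPa.
t_e = 0.707 × 12 = 8.484 mm; A_we = 8.484 × 250 = 2121 mm².
Directional factor: 1.0 + 0.5 sin^1.5(65°) = 1.431.
F_nw = 0.6 × 430 × 1.431 = 369.3 MPa.
φR_n = 0.75 × 369.3 × 2121 × 10⁻³ = 587.5 kN.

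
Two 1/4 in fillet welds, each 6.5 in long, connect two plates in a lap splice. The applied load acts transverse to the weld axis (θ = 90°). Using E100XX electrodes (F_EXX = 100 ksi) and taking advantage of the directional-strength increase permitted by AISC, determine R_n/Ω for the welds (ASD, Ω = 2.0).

t_e = 0.707 × 0.25 = 0.1767 in; A_we = 0.1767 × 13 = 2.298 in².
Directional factor: 1.0 + 0.5 sin^1.5(90°) = 1.5.
F_nw = 0.6 × 100 × 1.5 = 90 ksi.
R_n/Ω = (90 × 2.298) / 2.0 = 103.4 kip.

R_n/Ω ≈ 103 kip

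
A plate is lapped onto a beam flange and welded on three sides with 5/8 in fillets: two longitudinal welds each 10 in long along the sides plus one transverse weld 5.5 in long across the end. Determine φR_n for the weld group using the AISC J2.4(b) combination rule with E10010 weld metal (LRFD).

φR_n ≈ 507 kip

E100XX → F_EXX = 100 ksi.
t_e = 0.707 × 0.625 = 0.4419 in.
R_nwl = 0.6 × 100 × 0.4419 × 20 = 530.2 kip (longitudinal, 2 welds).
R_nwt = 0.6 × 100 × 0.4419 × 5.5 = 145.8 kip (transverse, base value).
(i) R_nwl + R_nwt = 676.1 kip; (ii) 0.85 R_nwl + 1.5 R_nwt = 669.4 kip.
R_n = max = 676.1 kip [governs: (i)]; φR_n = 507.1 kip.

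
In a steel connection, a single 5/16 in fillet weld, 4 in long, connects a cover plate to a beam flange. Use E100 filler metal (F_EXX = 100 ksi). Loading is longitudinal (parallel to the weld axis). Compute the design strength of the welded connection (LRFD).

φR_n ≈ 39.8 kips

Effective throat t_e = 0.707 × 0.3125 = 0.2209 in.
Total length L = 4 in; A_we = 0.2209 × 4 = 0.8837 in².
F_nw = 0.6 F_EXX = 0.6 × 100 = 60 ksi.
φR_n = 0.75 × 60 × 0.8837 = 39.77 kips.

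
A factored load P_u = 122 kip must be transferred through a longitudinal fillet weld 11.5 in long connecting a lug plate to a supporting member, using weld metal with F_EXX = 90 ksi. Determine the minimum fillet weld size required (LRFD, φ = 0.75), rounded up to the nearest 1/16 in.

w = 3/8 in

Total weld length L = 11.5 in.
Required throat t_e = P_u / (φ × 0.6 F_EXX × L) = 122 / (0.75 × 0.6 × 90 × 11.5) = 0.2619 in.
Required leg w = t_e / 0.707 = 0.3705 in → use 3/8 in.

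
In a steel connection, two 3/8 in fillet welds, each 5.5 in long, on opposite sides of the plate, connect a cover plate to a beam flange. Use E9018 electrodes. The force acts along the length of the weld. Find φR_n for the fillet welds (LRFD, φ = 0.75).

E90XX → F_EXX = 90 ksi.
Effective throat t_e = 0.707 × 0.375 = 0.2651 in.
Total length L = 11 in; A_we = 0.2651 × 11 = 2.916 in².
F_nw = 0.6 F_EXX = 0.6 × 90 = 54 ksi.
φR_n = 0.75 × 54 × 2.916 = 118.1 kips.

φR_n ≈ 118 kips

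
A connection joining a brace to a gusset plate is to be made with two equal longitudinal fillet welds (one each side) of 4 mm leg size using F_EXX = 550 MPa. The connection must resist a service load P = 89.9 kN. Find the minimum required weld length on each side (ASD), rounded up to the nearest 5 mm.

Throat t_e = 0.707 × 4 = 2.828 mm.
r_n/Ω = (0.6 × 550 × 2.828) / 2.0 = 466.6 N/mm = 0.4666 kN/mm.
L_req = P / (r_n/Ω) = 89.9 / 0.4666 = 192.7 mm total.
Per side: 192.7 / 2 = 96.33 mm.
Round up → use L = 100 mm on each side.

L = 100 mm on each side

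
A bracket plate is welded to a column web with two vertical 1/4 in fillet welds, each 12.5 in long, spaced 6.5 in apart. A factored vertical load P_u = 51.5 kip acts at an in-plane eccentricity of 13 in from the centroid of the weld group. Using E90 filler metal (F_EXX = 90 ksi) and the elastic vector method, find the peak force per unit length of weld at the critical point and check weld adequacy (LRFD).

f_max ≈ 9.13 kip/in; NOT adequate

Total weld length L_w = 25 in. Treat welds as unit-width lines.
Polar moment about centroid: J = 2[d³/12 + d(b/2)²] = 2[12.5³/12 + 12.5×3.25²] = 589.6 in³.
Direct shear f_v = P/L_w = 51.5 / 25 = 2.06 kip/in (vertical).
Torsion M = P·e = 51.5 × 13 = 669.5 kip·in.
Critical point at (x, y) = (3.25, 6.25) from centroid. f_tx = M·y/J = 7.097 kip/in; f_ty = M·x/J = 3.691 kip/in.
Resultant f_max = √[f_tx² + (f_v + f_ty)²] = √[7.097² + (2.06 + 3.691)²] = 9.134 kip/in.
Capacity per unit length: φr_n = 0.75 × 0.6 × 90 × (0.707 × 0.25) = 7.158 kip/in.
9.134 > 7.158 → NOT adequate.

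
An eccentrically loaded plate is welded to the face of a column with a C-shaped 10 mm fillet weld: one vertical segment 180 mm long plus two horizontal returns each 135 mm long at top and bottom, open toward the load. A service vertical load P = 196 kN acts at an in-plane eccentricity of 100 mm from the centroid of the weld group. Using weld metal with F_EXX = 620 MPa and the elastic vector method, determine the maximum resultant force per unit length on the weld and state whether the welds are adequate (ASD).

f_max ≈ 1070 N/mm; adequate

Total weld length L_w = 450 mm. Treat welds as unit-width lines.
Centroid: x̄ = 2×135×67.5 / 450 = 40.5 mm from the vertical weld.
Polar moment about centroid: J = I_x + I_y = [180³/12 + 2×135×90²] + [180×40.5² + 2(135³/12 + 135×27²)] = 3575000 mm³.
Direct shear f_v = P/L_w = 196×10³ / 450 = 435.6 N/mm (vertical).
Torsion M = P·e = 196×10³ × 100 = 19600000 N·mm.
Critical point at (x, y) = (94.5, 90) from centroid. f_tx = M·y/J = 493.4 N/mm; f_ty = M·x/J = 518.1 N/mm.
Resultant f_max = √[f_tx² + (f_v + f_ty)²] = √[493.4² + (435.6 + 518.1)²] = 1074 N/mm.
Capacity per unit length: r_n/Ω = (1/2.0) × 0.6 × 620 × (0.707 × 10) = 1315 N/mm.
1074 ≤ 1315 → adequate.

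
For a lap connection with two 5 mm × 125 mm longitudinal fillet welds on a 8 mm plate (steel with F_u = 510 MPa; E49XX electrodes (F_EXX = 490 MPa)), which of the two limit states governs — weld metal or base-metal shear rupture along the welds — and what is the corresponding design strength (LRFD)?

t_e = 0.707 × 5 = 3.535 mm; L = 250 mm.
Weld metal: φR_n = 0.75 × 0.6 × 490 × 3.535 × 250 × 10⁻³ = 194.9 kN.
Base metal (shear rupture): φR_n = 0.75 × 0.6 × 510 × 8 × 250 × 10⁻³ = 459 kN.
Governing: weld metal.

φR_n ≈ 195 kN (weld metal governs)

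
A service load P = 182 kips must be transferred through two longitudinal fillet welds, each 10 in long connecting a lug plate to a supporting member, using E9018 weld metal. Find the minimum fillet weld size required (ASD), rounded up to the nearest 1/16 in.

w = 1/2 in

E90XX → F_EXX = 90 ksi.
Total weld length L = 20 in.
Required throat t_e = P × Ω / (0.6 F_EXX × L) = 182 × 2.0 / (0.6 × 90 × 20) = 0.337 in.
Required leg w = t_e / 0.707 = 0.4767 in → use 1/2 in.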